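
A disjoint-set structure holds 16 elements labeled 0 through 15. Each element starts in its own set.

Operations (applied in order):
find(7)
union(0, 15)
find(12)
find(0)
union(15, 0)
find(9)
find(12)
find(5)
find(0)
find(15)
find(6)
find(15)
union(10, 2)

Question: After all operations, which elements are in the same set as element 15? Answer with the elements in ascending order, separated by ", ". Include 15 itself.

Answer: 0, 15

Derivation:
Step 1: find(7) -> no change; set of 7 is {7}
Step 2: union(0, 15) -> merged; set of 0 now {0, 15}
Step 3: find(12) -> no change; set of 12 is {12}
Step 4: find(0) -> no change; set of 0 is {0, 15}
Step 5: union(15, 0) -> already same set; set of 15 now {0, 15}
Step 6: find(9) -> no change; set of 9 is {9}
Step 7: find(12) -> no change; set of 12 is {12}
Step 8: find(5) -> no change; set of 5 is {5}
Step 9: find(0) -> no change; set of 0 is {0, 15}
Step 10: find(15) -> no change; set of 15 is {0, 15}
Step 11: find(6) -> no change; set of 6 is {6}
Step 12: find(15) -> no change; set of 15 is {0, 15}
Step 13: union(10, 2) -> merged; set of 10 now {2, 10}
Component of 15: {0, 15}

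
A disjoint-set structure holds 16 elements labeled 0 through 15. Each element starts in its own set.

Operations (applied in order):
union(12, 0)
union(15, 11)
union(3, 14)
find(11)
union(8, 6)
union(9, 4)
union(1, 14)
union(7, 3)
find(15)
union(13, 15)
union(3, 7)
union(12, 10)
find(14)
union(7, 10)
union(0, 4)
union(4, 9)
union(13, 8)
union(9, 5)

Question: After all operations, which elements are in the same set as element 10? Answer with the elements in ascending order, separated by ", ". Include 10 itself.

Step 1: union(12, 0) -> merged; set of 12 now {0, 12}
Step 2: union(15, 11) -> merged; set of 15 now {11, 15}
Step 3: union(3, 14) -> merged; set of 3 now {3, 14}
Step 4: find(11) -> no change; set of 11 is {11, 15}
Step 5: union(8, 6) -> merged; set of 8 now {6, 8}
Step 6: union(9, 4) -> merged; set of 9 now {4, 9}
Step 7: union(1, 14) -> merged; set of 1 now {1, 3, 14}
Step 8: union(7, 3) -> merged; set of 7 now {1, 3, 7, 14}
Step 9: find(15) -> no change; set of 15 is {11, 15}
Step 10: union(13, 15) -> merged; set of 13 now {11, 13, 15}
Step 11: union(3, 7) -> already same set; set of 3 now {1, 3, 7, 14}
Step 12: union(12, 10) -> merged; set of 12 now {0, 10, 12}
Step 13: find(14) -> no change; set of 14 is {1, 3, 7, 14}
Step 14: union(7, 10) -> merged; set of 7 now {0, 1, 3, 7, 10, 12, 14}
Step 15: union(0, 4) -> merged; set of 0 now {0, 1, 3, 4, 7, 9, 10, 12, 14}
Step 16: union(4, 9) -> already same set; set of 4 now {0, 1, 3, 4, 7, 9, 10, 12, 14}
Step 17: union(13, 8) -> merged; set of 13 now {6, 8, 11, 13, 15}
Step 18: union(9, 5) -> merged; set of 9 now {0, 1, 3, 4, 5, 7, 9, 10, 12, 14}
Component of 10: {0, 1, 3, 4, 5, 7, 9, 10, 12, 14}

Answer: 0, 1, 3, 4, 5, 7, 9, 10, 12, 14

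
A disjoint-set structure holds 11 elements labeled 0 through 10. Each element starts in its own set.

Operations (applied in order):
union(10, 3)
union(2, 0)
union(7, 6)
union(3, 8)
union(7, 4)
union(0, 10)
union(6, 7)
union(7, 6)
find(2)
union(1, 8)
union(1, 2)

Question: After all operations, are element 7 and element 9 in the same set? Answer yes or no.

Step 1: union(10, 3) -> merged; set of 10 now {3, 10}
Step 2: union(2, 0) -> merged; set of 2 now {0, 2}
Step 3: union(7, 6) -> merged; set of 7 now {6, 7}
Step 4: union(3, 8) -> merged; set of 3 now {3, 8, 10}
Step 5: union(7, 4) -> merged; set of 7 now {4, 6, 7}
Step 6: union(0, 10) -> merged; set of 0 now {0, 2, 3, 8, 10}
Step 7: union(6, 7) -> already same set; set of 6 now {4, 6, 7}
Step 8: union(7, 6) -> already same set; set of 7 now {4, 6, 7}
Step 9: find(2) -> no change; set of 2 is {0, 2, 3, 8, 10}
Step 10: union(1, 8) -> merged; set of 1 now {0, 1, 2, 3, 8, 10}
Step 11: union(1, 2) -> already same set; set of 1 now {0, 1, 2, 3, 8, 10}
Set of 7: {4, 6, 7}; 9 is not a member.

Answer: no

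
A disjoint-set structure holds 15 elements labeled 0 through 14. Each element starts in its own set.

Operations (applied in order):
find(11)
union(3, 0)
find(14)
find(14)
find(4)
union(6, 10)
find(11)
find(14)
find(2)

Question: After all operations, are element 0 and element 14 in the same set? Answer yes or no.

Step 1: find(11) -> no change; set of 11 is {11}
Step 2: union(3, 0) -> merged; set of 3 now {0, 3}
Step 3: find(14) -> no change; set of 14 is {14}
Step 4: find(14) -> no change; set of 14 is {14}
Step 5: find(4) -> no change; set of 4 is {4}
Step 6: union(6, 10) -> merged; set of 6 now {6, 10}
Step 7: find(11) -> no change; set of 11 is {11}
Step 8: find(14) -> no change; set of 14 is {14}
Step 9: find(2) -> no change; set of 2 is {2}
Set of 0: {0, 3}; 14 is not a member.

Answer: no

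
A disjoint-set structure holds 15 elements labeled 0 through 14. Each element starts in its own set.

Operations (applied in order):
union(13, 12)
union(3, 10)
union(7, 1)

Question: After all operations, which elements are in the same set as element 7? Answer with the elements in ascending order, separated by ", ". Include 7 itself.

Answer: 1, 7

Derivation:
Step 1: union(13, 12) -> merged; set of 13 now {12, 13}
Step 2: union(3, 10) -> merged; set of 3 now {3, 10}
Step 3: union(7, 1) -> merged; set of 7 now {1, 7}
Component of 7: {1, 7}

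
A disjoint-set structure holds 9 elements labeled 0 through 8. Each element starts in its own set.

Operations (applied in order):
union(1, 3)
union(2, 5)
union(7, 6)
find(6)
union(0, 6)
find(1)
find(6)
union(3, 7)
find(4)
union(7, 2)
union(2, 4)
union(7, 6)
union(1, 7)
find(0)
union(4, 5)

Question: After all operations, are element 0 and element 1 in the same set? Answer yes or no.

Step 1: union(1, 3) -> merged; set of 1 now {1, 3}
Step 2: union(2, 5) -> merged; set of 2 now {2, 5}
Step 3: union(7, 6) -> merged; set of 7 now {6, 7}
Step 4: find(6) -> no change; set of 6 is {6, 7}
Step 5: union(0, 6) -> merged; set of 0 now {0, 6, 7}
Step 6: find(1) -> no change; set of 1 is {1, 3}
Step 7: find(6) -> no change; set of 6 is {0, 6, 7}
Step 8: union(3, 7) -> merged; set of 3 now {0, 1, 3, 6, 7}
Step 9: find(4) -> no change; set of 4 is {4}
Step 10: union(7, 2) -> merged; set of 7 now {0, 1, 2, 3, 5, 6, 7}
Step 11: union(2, 4) -> merged; set of 2 now {0, 1, 2, 3, 4, 5, 6, 7}
Step 12: union(7, 6) -> already same set; set of 7 now {0, 1, 2, 3, 4, 5, 6, 7}
Step 13: union(1, 7) -> already same set; set of 1 now {0, 1, 2, 3, 4, 5, 6, 7}
Step 14: find(0) -> no change; set of 0 is {0, 1, 2, 3, 4, 5, 6, 7}
Step 15: union(4, 5) -> already same set; set of 4 now {0, 1, 2, 3, 4, 5, 6, 7}
Set of 0: {0, 1, 2, 3, 4, 5, 6, 7}; 1 is a member.

Answer: yes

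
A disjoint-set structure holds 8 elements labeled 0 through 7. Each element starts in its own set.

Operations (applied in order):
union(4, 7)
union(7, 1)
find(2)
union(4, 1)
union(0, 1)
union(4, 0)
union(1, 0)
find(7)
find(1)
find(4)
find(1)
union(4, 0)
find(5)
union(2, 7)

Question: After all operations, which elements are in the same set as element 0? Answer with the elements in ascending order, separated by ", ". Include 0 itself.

Answer: 0, 1, 2, 4, 7

Derivation:
Step 1: union(4, 7) -> merged; set of 4 now {4, 7}
Step 2: union(7, 1) -> merged; set of 7 now {1, 4, 7}
Step 3: find(2) -> no change; set of 2 is {2}
Step 4: union(4, 1) -> already same set; set of 4 now {1, 4, 7}
Step 5: union(0, 1) -> merged; set of 0 now {0, 1, 4, 7}
Step 6: union(4, 0) -> already same set; set of 4 now {0, 1, 4, 7}
Step 7: union(1, 0) -> already same set; set of 1 now {0, 1, 4, 7}
Step 8: find(7) -> no change; set of 7 is {0, 1, 4, 7}
Step 9: find(1) -> no change; set of 1 is {0, 1, 4, 7}
Step 10: find(4) -> no change; set of 4 is {0, 1, 4, 7}
Step 11: find(1) -> no change; set of 1 is {0, 1, 4, 7}
Step 12: union(4, 0) -> already same set; set of 4 now {0, 1, 4, 7}
Step 13: find(5) -> no change; set of 5 is {5}
Step 14: union(2, 7) -> merged; set of 2 now {0, 1, 2, 4, 7}
Component of 0: {0, 1, 2, 4, 7}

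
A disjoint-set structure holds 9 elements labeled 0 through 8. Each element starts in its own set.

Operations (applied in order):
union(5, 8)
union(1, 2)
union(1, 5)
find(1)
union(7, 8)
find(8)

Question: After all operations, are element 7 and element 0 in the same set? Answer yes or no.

Step 1: union(5, 8) -> merged; set of 5 now {5, 8}
Step 2: union(1, 2) -> merged; set of 1 now {1, 2}
Step 3: union(1, 5) -> merged; set of 1 now {1, 2, 5, 8}
Step 4: find(1) -> no change; set of 1 is {1, 2, 5, 8}
Step 5: union(7, 8) -> merged; set of 7 now {1, 2, 5, 7, 8}
Step 6: find(8) -> no change; set of 8 is {1, 2, 5, 7, 8}
Set of 7: {1, 2, 5, 7, 8}; 0 is not a member.

Answer: no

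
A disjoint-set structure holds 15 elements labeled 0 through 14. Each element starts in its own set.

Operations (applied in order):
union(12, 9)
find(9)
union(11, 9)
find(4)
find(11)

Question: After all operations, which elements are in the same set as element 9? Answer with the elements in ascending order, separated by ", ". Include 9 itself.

Step 1: union(12, 9) -> merged; set of 12 now {9, 12}
Step 2: find(9) -> no change; set of 9 is {9, 12}
Step 3: union(11, 9) -> merged; set of 11 now {9, 11, 12}
Step 4: find(4) -> no change; set of 4 is {4}
Step 5: find(11) -> no change; set of 11 is {9, 11, 12}
Component of 9: {9, 11, 12}

Answer: 9, 11, 12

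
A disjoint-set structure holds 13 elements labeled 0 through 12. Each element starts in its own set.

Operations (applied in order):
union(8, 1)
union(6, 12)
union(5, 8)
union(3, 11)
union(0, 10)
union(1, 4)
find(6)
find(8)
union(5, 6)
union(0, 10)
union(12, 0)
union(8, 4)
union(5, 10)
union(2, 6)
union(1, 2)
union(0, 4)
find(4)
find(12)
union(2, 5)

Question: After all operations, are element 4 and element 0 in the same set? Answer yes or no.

Answer: yes

Derivation:
Step 1: union(8, 1) -> merged; set of 8 now {1, 8}
Step 2: union(6, 12) -> merged; set of 6 now {6, 12}
Step 3: union(5, 8) -> merged; set of 5 now {1, 5, 8}
Step 4: union(3, 11) -> merged; set of 3 now {3, 11}
Step 5: union(0, 10) -> merged; set of 0 now {0, 10}
Step 6: union(1, 4) -> merged; set of 1 now {1, 4, 5, 8}
Step 7: find(6) -> no change; set of 6 is {6, 12}
Step 8: find(8) -> no change; set of 8 is {1, 4, 5, 8}
Step 9: union(5, 6) -> merged; set of 5 now {1, 4, 5, 6, 8, 12}
Step 10: union(0, 10) -> already same set; set of 0 now {0, 10}
Step 11: union(12, 0) -> merged; set of 12 now {0, 1, 4, 5, 6, 8, 10, 12}
Step 12: union(8, 4) -> already same set; set of 8 now {0, 1, 4, 5, 6, 8, 10, 12}
Step 13: union(5, 10) -> already same set; set of 5 now {0, 1, 4, 5, 6, 8, 10, 12}
Step 14: union(2, 6) -> merged; set of 2 now {0, 1, 2, 4, 5, 6, 8, 10, 12}
Step 15: union(1, 2) -> already same set; set of 1 now {0, 1, 2, 4, 5, 6, 8, 10, 12}
Step 16: union(0, 4) -> already same set; set of 0 now {0, 1, 2, 4, 5, 6, 8, 10, 12}
Step 17: find(4) -> no change; set of 4 is {0, 1, 2, 4, 5, 6, 8, 10, 12}
Step 18: find(12) -> no change; set of 12 is {0, 1, 2, 4, 5, 6, 8, 10, 12}
Step 19: union(2, 5) -> already same set; set of 2 now {0, 1, 2, 4, 5, 6, 8, 10, 12}
Set of 4: {0, 1, 2, 4, 5, 6, 8, 10, 12}; 0 is a member.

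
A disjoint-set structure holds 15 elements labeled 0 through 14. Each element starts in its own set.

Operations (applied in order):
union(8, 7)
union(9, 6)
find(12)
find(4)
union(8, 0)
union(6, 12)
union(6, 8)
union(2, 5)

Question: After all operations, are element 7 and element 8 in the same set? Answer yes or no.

Step 1: union(8, 7) -> merged; set of 8 now {7, 8}
Step 2: union(9, 6) -> merged; set of 9 now {6, 9}
Step 3: find(12) -> no change; set of 12 is {12}
Step 4: find(4) -> no change; set of 4 is {4}
Step 5: union(8, 0) -> merged; set of 8 now {0, 7, 8}
Step 6: union(6, 12) -> merged; set of 6 now {6, 9, 12}
Step 7: union(6, 8) -> merged; set of 6 now {0, 6, 7, 8, 9, 12}
Step 8: union(2, 5) -> merged; set of 2 now {2, 5}
Set of 7: {0, 6, 7, 8, 9, 12}; 8 is a member.

Answer: yes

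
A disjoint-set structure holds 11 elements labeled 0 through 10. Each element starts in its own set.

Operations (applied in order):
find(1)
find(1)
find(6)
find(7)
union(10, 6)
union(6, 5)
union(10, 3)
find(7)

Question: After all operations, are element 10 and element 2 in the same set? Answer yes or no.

Answer: no

Derivation:
Step 1: find(1) -> no change; set of 1 is {1}
Step 2: find(1) -> no change; set of 1 is {1}
Step 3: find(6) -> no change; set of 6 is {6}
Step 4: find(7) -> no change; set of 7 is {7}
Step 5: union(10, 6) -> merged; set of 10 now {6, 10}
Step 6: union(6, 5) -> merged; set of 6 now {5, 6, 10}
Step 7: union(10, 3) -> merged; set of 10 now {3, 5, 6, 10}
Step 8: find(7) -> no change; set of 7 is {7}
Set of 10: {3, 5, 6, 10}; 2 is not a member.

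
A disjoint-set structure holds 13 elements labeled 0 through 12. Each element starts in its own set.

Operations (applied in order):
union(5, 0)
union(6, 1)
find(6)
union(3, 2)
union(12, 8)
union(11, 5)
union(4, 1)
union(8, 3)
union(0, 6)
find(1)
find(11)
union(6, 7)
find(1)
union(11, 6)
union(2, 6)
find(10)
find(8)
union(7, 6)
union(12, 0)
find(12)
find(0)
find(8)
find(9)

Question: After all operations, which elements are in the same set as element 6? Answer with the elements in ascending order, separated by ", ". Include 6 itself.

Step 1: union(5, 0) -> merged; set of 5 now {0, 5}
Step 2: union(6, 1) -> merged; set of 6 now {1, 6}
Step 3: find(6) -> no change; set of 6 is {1, 6}
Step 4: union(3, 2) -> merged; set of 3 now {2, 3}
Step 5: union(12, 8) -> merged; set of 12 now {8, 12}
Step 6: union(11, 5) -> merged; set of 11 now {0, 5, 11}
Step 7: union(4, 1) -> merged; set of 4 now {1, 4, 6}
Step 8: union(8, 3) -> merged; set of 8 now {2, 3, 8, 12}
Step 9: union(0, 6) -> merged; set of 0 now {0, 1, 4, 5, 6, 11}
Step 10: find(1) -> no change; set of 1 is {0, 1, 4, 5, 6, 11}
Step 11: find(11) -> no change; set of 11 is {0, 1, 4, 5, 6, 11}
Step 12: union(6, 7) -> merged; set of 6 now {0, 1, 4, 5, 6, 7, 11}
Step 13: find(1) -> no change; set of 1 is {0, 1, 4, 5, 6, 7, 11}
Step 14: union(11, 6) -> already same set; set of 11 now {0, 1, 4, 5, 6, 7, 11}
Step 15: union(2, 6) -> merged; set of 2 now {0, 1, 2, 3, 4, 5, 6, 7, 8, 11, 12}
Step 16: find(10) -> no change; set of 10 is {10}
Step 17: find(8) -> no change; set of 8 is {0, 1, 2, 3, 4, 5, 6, 7, 8, 11, 12}
Step 18: union(7, 6) -> already same set; set of 7 now {0, 1, 2, 3, 4, 5, 6, 7, 8, 11, 12}
Step 19: union(12, 0) -> already same set; set of 12 now {0, 1, 2, 3, 4, 5, 6, 7, 8, 11, 12}
Step 20: find(12) -> no change; set of 12 is {0, 1, 2, 3, 4, 5, 6, 7, 8, 11, 12}
Step 21: find(0) -> no change; set of 0 is {0, 1, 2, 3, 4, 5, 6, 7, 8, 11, 12}
Step 22: find(8) -> no change; set of 8 is {0, 1, 2, 3, 4, 5, 6, 7, 8, 11, 12}
Step 23: find(9) -> no change; set of 9 is {9}
Component of 6: {0, 1, 2, 3, 4, 5, 6, 7, 8, 11, 12}

Answer: 0, 1, 2, 3, 4, 5, 6, 7, 8, 11, 12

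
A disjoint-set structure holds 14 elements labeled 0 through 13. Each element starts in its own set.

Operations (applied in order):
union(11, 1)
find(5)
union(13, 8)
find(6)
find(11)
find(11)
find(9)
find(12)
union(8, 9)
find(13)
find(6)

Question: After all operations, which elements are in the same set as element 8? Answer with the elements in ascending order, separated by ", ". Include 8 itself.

Answer: 8, 9, 13

Derivation:
Step 1: union(11, 1) -> merged; set of 11 now {1, 11}
Step 2: find(5) -> no change; set of 5 is {5}
Step 3: union(13, 8) -> merged; set of 13 now {8, 13}
Step 4: find(6) -> no change; set of 6 is {6}
Step 5: find(11) -> no change; set of 11 is {1, 11}
Step 6: find(11) -> no change; set of 11 is {1, 11}
Step 7: find(9) -> no change; set of 9 is {9}
Step 8: find(12) -> no change; set of 12 is {12}
Step 9: union(8, 9) -> merged; set of 8 now {8, 9, 13}
Step 10: find(13) -> no change; set of 13 is {8, 9, 13}
Step 11: find(6) -> no change; set of 6 is {6}
Component of 8: {8, 9, 13}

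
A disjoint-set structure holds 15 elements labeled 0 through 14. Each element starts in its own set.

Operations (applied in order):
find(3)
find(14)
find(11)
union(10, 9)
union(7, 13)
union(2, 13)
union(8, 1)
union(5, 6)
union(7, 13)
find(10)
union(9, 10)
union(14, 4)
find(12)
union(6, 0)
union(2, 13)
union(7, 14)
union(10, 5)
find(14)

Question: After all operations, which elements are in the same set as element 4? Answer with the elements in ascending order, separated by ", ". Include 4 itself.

Answer: 2, 4, 7, 13, 14

Derivation:
Step 1: find(3) -> no change; set of 3 is {3}
Step 2: find(14) -> no change; set of 14 is {14}
Step 3: find(11) -> no change; set of 11 is {11}
Step 4: union(10, 9) -> merged; set of 10 now {9, 10}
Step 5: union(7, 13) -> merged; set of 7 now {7, 13}
Step 6: union(2, 13) -> merged; set of 2 now {2, 7, 13}
Step 7: union(8, 1) -> merged; set of 8 now {1, 8}
Step 8: union(5, 6) -> merged; set of 5 now {5, 6}
Step 9: union(7, 13) -> already same set; set of 7 now {2, 7, 13}
Step 10: find(10) -> no change; set of 10 is {9, 10}
Step 11: union(9, 10) -> already same set; set of 9 now {9, 10}
Step 12: union(14, 4) -> merged; set of 14 now {4, 14}
Step 13: find(12) -> no change; set of 12 is {12}
Step 14: union(6, 0) -> merged; set of 6 now {0, 5, 6}
Step 15: union(2, 13) -> already same set; set of 2 now {2, 7, 13}
Step 16: union(7, 14) -> merged; set of 7 now {2, 4, 7, 13, 14}
Step 17: union(10, 5) -> merged; set of 10 now {0, 5, 6, 9, 10}
Step 18: find(14) -> no change; set of 14 is {2, 4, 7, 13, 14}
Component of 4: {2, 4, 7, 13, 14}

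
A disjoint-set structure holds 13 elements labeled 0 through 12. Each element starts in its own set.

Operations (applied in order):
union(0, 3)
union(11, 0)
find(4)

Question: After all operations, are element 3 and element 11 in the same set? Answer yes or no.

Answer: yes

Derivation:
Step 1: union(0, 3) -> merged; set of 0 now {0, 3}
Step 2: union(11, 0) -> merged; set of 11 now {0, 3, 11}
Step 3: find(4) -> no change; set of 4 is {4}
Set of 3: {0, 3, 11}; 11 is a member.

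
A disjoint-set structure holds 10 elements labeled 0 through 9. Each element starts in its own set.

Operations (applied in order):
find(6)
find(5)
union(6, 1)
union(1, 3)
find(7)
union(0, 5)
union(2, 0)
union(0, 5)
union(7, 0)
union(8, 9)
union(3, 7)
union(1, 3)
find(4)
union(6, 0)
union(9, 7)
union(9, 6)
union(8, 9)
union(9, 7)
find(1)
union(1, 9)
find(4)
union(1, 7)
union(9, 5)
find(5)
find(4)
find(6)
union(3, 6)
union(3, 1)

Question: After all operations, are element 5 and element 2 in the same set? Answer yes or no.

Step 1: find(6) -> no change; set of 6 is {6}
Step 2: find(5) -> no change; set of 5 is {5}
Step 3: union(6, 1) -> merged; set of 6 now {1, 6}
Step 4: union(1, 3) -> merged; set of 1 now {1, 3, 6}
Step 5: find(7) -> no change; set of 7 is {7}
Step 6: union(0, 5) -> merged; set of 0 now {0, 5}
Step 7: union(2, 0) -> merged; set of 2 now {0, 2, 5}
Step 8: union(0, 5) -> already same set; set of 0 now {0, 2, 5}
Step 9: union(7, 0) -> merged; set of 7 now {0, 2, 5, 7}
Step 10: union(8, 9) -> merged; set of 8 now {8, 9}
Step 11: union(3, 7) -> merged; set of 3 now {0, 1, 2, 3, 5, 6, 7}
Step 12: union(1, 3) -> already same set; set of 1 now {0, 1, 2, 3, 5, 6, 7}
Step 13: find(4) -> no change; set of 4 is {4}
Step 14: union(6, 0) -> already same set; set of 6 now {0, 1, 2, 3, 5, 6, 7}
Step 15: union(9, 7) -> merged; set of 9 now {0, 1, 2, 3, 5, 6, 7, 8, 9}
Step 16: union(9, 6) -> already same set; set of 9 now {0, 1, 2, 3, 5, 6, 7, 8, 9}
Step 17: union(8, 9) -> already same set; set of 8 now {0, 1, 2, 3, 5, 6, 7, 8, 9}
Step 18: union(9, 7) -> already same set; set of 9 now {0, 1, 2, 3, 5, 6, 7, 8, 9}
Step 19: find(1) -> no change; set of 1 is {0, 1, 2, 3, 5, 6, 7, 8, 9}
Step 20: union(1, 9) -> already same set; set of 1 now {0, 1, 2, 3, 5, 6, 7, 8, 9}
Step 21: find(4) -> no change; set of 4 is {4}
Step 22: union(1, 7) -> already same set; set of 1 now {0, 1, 2, 3, 5, 6, 7, 8, 9}
Step 23: union(9, 5) -> already same set; set of 9 now {0, 1, 2, 3, 5, 6, 7, 8, 9}
Step 24: find(5) -> no change; set of 5 is {0, 1, 2, 3, 5, 6, 7, 8, 9}
Step 25: find(4) -> no change; set of 4 is {4}
Step 26: find(6) -> no change; set of 6 is {0, 1, 2, 3, 5, 6, 7, 8, 9}
Step 27: union(3, 6) -> already same set; set of 3 now {0, 1, 2, 3, 5, 6, 7, 8, 9}
Step 28: union(3, 1) -> already same set; set of 3 now {0, 1, 2, 3, 5, 6, 7, 8, 9}
Set of 5: {0, 1, 2, 3, 5, 6, 7, 8, 9}; 2 is a member.

Answer: yes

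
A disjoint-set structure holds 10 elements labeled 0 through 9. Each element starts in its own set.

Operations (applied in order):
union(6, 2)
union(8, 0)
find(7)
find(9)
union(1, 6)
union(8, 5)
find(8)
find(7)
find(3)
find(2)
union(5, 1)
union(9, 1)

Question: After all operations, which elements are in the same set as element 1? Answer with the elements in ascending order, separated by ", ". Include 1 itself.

Answer: 0, 1, 2, 5, 6, 8, 9

Derivation:
Step 1: union(6, 2) -> merged; set of 6 now {2, 6}
Step 2: union(8, 0) -> merged; set of 8 now {0, 8}
Step 3: find(7) -> no change; set of 7 is {7}
Step 4: find(9) -> no change; set of 9 is {9}
Step 5: union(1, 6) -> merged; set of 1 now {1, 2, 6}
Step 6: union(8, 5) -> merged; set of 8 now {0, 5, 8}
Step 7: find(8) -> no change; set of 8 is {0, 5, 8}
Step 8: find(7) -> no change; set of 7 is {7}
Step 9: find(3) -> no change; set of 3 is {3}
Step 10: find(2) -> no change; set of 2 is {1, 2, 6}
Step 11: union(5, 1) -> merged; set of 5 now {0, 1, 2, 5, 6, 8}
Step 12: union(9, 1) -> merged; set of 9 now {0, 1, 2, 5, 6, 8, 9}
Component of 1: {0, 1, 2, 5, 6, 8, 9}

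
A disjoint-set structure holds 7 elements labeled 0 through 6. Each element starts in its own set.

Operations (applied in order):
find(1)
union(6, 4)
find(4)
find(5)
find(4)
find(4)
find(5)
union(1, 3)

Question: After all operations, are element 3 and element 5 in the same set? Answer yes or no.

Answer: no

Derivation:
Step 1: find(1) -> no change; set of 1 is {1}
Step 2: union(6, 4) -> merged; set of 6 now {4, 6}
Step 3: find(4) -> no change; set of 4 is {4, 6}
Step 4: find(5) -> no change; set of 5 is {5}
Step 5: find(4) -> no change; set of 4 is {4, 6}
Step 6: find(4) -> no change; set of 4 is {4, 6}
Step 7: find(5) -> no change; set of 5 is {5}
Step 8: union(1, 3) -> merged; set of 1 now {1, 3}
Set of 3: {1, 3}; 5 is not a member.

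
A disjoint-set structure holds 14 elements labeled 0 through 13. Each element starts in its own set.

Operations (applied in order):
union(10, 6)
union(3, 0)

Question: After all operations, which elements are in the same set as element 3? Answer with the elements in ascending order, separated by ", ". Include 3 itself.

Step 1: union(10, 6) -> merged; set of 10 now {6, 10}
Step 2: union(3, 0) -> merged; set of 3 now {0, 3}
Component of 3: {0, 3}

Answer: 0, 3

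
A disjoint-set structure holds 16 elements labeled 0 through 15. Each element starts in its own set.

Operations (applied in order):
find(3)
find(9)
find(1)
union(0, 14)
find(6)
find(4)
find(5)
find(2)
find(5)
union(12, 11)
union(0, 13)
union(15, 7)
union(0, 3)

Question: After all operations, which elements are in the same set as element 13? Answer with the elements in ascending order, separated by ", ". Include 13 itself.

Step 1: find(3) -> no change; set of 3 is {3}
Step 2: find(9) -> no change; set of 9 is {9}
Step 3: find(1) -> no change; set of 1 is {1}
Step 4: union(0, 14) -> merged; set of 0 now {0, 14}
Step 5: find(6) -> no change; set of 6 is {6}
Step 6: find(4) -> no change; set of 4 is {4}
Step 7: find(5) -> no change; set of 5 is {5}
Step 8: find(2) -> no change; set of 2 is {2}
Step 9: find(5) -> no change; set of 5 is {5}
Step 10: union(12, 11) -> merged; set of 12 now {11, 12}
Step 11: union(0, 13) -> merged; set of 0 now {0, 13, 14}
Step 12: union(15, 7) -> merged; set of 15 now {7, 15}
Step 13: union(0, 3) -> merged; set of 0 now {0, 3, 13, 14}
Component of 13: {0, 3, 13, 14}

Answer: 0, 3, 13, 14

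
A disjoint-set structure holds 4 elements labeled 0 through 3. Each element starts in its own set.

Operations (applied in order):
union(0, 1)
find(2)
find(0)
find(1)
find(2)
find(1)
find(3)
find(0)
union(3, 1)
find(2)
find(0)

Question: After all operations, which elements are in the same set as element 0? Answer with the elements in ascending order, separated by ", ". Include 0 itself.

Answer: 0, 1, 3

Derivation:
Step 1: union(0, 1) -> merged; set of 0 now {0, 1}
Step 2: find(2) -> no change; set of 2 is {2}
Step 3: find(0) -> no change; set of 0 is {0, 1}
Step 4: find(1) -> no change; set of 1 is {0, 1}
Step 5: find(2) -> no change; set of 2 is {2}
Step 6: find(1) -> no change; set of 1 is {0, 1}
Step 7: find(3) -> no change; set of 3 is {3}
Step 8: find(0) -> no change; set of 0 is {0, 1}
Step 9: union(3, 1) -> merged; set of 3 now {0, 1, 3}
Step 10: find(2) -> no change; set of 2 is {2}
Step 11: find(0) -> no change; set of 0 is {0, 1, 3}
Component of 0: {0, 1, 3}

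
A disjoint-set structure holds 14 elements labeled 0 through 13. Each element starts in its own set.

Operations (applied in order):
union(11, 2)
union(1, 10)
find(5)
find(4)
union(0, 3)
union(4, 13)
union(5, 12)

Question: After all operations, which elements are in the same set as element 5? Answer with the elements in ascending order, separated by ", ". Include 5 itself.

Step 1: union(11, 2) -> merged; set of 11 now {2, 11}
Step 2: union(1, 10) -> merged; set of 1 now {1, 10}
Step 3: find(5) -> no change; set of 5 is {5}
Step 4: find(4) -> no change; set of 4 is {4}
Step 5: union(0, 3) -> merged; set of 0 now {0, 3}
Step 6: union(4, 13) -> merged; set of 4 now {4, 13}
Step 7: union(5, 12) -> merged; set of 5 now {5, 12}
Component of 5: {5, 12}

Answer: 5, 12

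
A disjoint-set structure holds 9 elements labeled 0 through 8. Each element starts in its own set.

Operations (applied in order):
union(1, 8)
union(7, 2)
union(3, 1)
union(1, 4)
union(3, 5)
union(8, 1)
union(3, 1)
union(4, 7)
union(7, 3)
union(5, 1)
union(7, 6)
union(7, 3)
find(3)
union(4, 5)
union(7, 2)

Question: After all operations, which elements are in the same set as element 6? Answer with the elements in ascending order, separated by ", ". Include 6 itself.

Answer: 1, 2, 3, 4, 5, 6, 7, 8

Derivation:
Step 1: union(1, 8) -> merged; set of 1 now {1, 8}
Step 2: union(7, 2) -> merged; set of 7 now {2, 7}
Step 3: union(3, 1) -> merged; set of 3 now {1, 3, 8}
Step 4: union(1, 4) -> merged; set of 1 now {1, 3, 4, 8}
Step 5: union(3, 5) -> merged; set of 3 now {1, 3, 4, 5, 8}
Step 6: union(8, 1) -> already same set; set of 8 now {1, 3, 4, 5, 8}
Step 7: union(3, 1) -> already same set; set of 3 now {1, 3, 4, 5, 8}
Step 8: union(4, 7) -> merged; set of 4 now {1, 2, 3, 4, 5, 7, 8}
Step 9: union(7, 3) -> already same set; set of 7 now {1, 2, 3, 4, 5, 7, 8}
Step 10: union(5, 1) -> already same set; set of 5 now {1, 2, 3, 4, 5, 7, 8}
Step 11: union(7, 6) -> merged; set of 7 now {1, 2, 3, 4, 5, 6, 7, 8}
Step 12: union(7, 3) -> already same set; set of 7 now {1, 2, 3, 4, 5, 6, 7, 8}
Step 13: find(3) -> no change; set of 3 is {1, 2, 3, 4, 5, 6, 7, 8}
Step 14: union(4, 5) -> already same set; set of 4 now {1, 2, 3, 4, 5, 6, 7, 8}
Step 15: union(7, 2) -> already same set; set of 7 now {1, 2, 3, 4, 5, 6, 7, 8}
Component of 6: {1, 2, 3, 4, 5, 6, 7, 8}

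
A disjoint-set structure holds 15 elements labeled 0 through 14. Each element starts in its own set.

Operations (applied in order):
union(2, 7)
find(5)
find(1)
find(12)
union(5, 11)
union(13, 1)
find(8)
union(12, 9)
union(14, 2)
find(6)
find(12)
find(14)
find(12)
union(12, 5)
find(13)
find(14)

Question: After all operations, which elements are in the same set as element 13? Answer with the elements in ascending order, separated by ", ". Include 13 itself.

Step 1: union(2, 7) -> merged; set of 2 now {2, 7}
Step 2: find(5) -> no change; set of 5 is {5}
Step 3: find(1) -> no change; set of 1 is {1}
Step 4: find(12) -> no change; set of 12 is {12}
Step 5: union(5, 11) -> merged; set of 5 now {5, 11}
Step 6: union(13, 1) -> merged; set of 13 now {1, 13}
Step 7: find(8) -> no change; set of 8 is {8}
Step 8: union(12, 9) -> merged; set of 12 now {9, 12}
Step 9: union(14, 2) -> merged; set of 14 now {2, 7, 14}
Step 10: find(6) -> no change; set of 6 is {6}
Step 11: find(12) -> no change; set of 12 is {9, 12}
Step 12: find(14) -> no change; set of 14 is {2, 7, 14}
Step 13: find(12) -> no change; set of 12 is {9, 12}
Step 14: union(12, 5) -> merged; set of 12 now {5, 9, 11, 12}
Step 15: find(13) -> no change; set of 13 is {1, 13}
Step 16: find(14) -> no change; set of 14 is {2, 7, 14}
Component of 13: {1, 13}

Answer: 1, 13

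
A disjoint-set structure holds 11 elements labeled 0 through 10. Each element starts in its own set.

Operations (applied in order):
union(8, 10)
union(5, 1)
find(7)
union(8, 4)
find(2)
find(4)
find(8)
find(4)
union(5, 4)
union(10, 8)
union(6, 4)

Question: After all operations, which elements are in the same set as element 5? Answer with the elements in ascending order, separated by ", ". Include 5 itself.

Answer: 1, 4, 5, 6, 8, 10

Derivation:
Step 1: union(8, 10) -> merged; set of 8 now {8, 10}
Step 2: union(5, 1) -> merged; set of 5 now {1, 5}
Step 3: find(7) -> no change; set of 7 is {7}
Step 4: union(8, 4) -> merged; set of 8 now {4, 8, 10}
Step 5: find(2) -> no change; set of 2 is {2}
Step 6: find(4) -> no change; set of 4 is {4, 8, 10}
Step 7: find(8) -> no change; set of 8 is {4, 8, 10}
Step 8: find(4) -> no change; set of 4 is {4, 8, 10}
Step 9: union(5, 4) -> merged; set of 5 now {1, 4, 5, 8, 10}
Step 10: union(10, 8) -> already same set; set of 10 now {1, 4, 5, 8, 10}
Step 11: union(6, 4) -> merged; set of 6 now {1, 4, 5, 6, 8, 10}
Component of 5: {1, 4, 5, 6, 8, 10}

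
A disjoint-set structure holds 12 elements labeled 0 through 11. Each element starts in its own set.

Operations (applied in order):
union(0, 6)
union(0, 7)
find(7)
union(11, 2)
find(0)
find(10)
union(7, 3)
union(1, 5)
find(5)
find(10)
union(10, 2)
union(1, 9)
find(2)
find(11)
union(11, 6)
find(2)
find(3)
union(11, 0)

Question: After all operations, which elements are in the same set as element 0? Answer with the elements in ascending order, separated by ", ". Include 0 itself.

Answer: 0, 2, 3, 6, 7, 10, 11

Derivation:
Step 1: union(0, 6) -> merged; set of 0 now {0, 6}
Step 2: union(0, 7) -> merged; set of 0 now {0, 6, 7}
Step 3: find(7) -> no change; set of 7 is {0, 6, 7}
Step 4: union(11, 2) -> merged; set of 11 now {2, 11}
Step 5: find(0) -> no change; set of 0 is {0, 6, 7}
Step 6: find(10) -> no change; set of 10 is {10}
Step 7: union(7, 3) -> merged; set of 7 now {0, 3, 6, 7}
Step 8: union(1, 5) -> merged; set of 1 now {1, 5}
Step 9: find(5) -> no change; set of 5 is {1, 5}
Step 10: find(10) -> no change; set of 10 is {10}
Step 11: union(10, 2) -> merged; set of 10 now {2, 10, 11}
Step 12: union(1, 9) -> merged; set of 1 now {1, 5, 9}
Step 13: find(2) -> no change; set of 2 is {2, 10, 11}
Step 14: find(11) -> no change; set of 11 is {2, 10, 11}
Step 15: union(11, 6) -> merged; set of 11 now {0, 2, 3, 6, 7, 10, 11}
Step 16: find(2) -> no change; set of 2 is {0, 2, 3, 6, 7, 10, 11}
Step 17: find(3) -> no change; set of 3 is {0, 2, 3, 6, 7, 10, 11}
Step 18: union(11, 0) -> already same set; set of 11 now {0, 2, 3, 6, 7, 10, 11}
Component of 0: {0, 2, 3, 6, 7, 10, 11}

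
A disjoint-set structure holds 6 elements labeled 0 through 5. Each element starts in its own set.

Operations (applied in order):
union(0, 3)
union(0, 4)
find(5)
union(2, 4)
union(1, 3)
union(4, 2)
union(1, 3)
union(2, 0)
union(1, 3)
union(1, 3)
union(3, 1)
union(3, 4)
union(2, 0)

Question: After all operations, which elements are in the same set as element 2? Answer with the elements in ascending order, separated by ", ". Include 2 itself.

Answer: 0, 1, 2, 3, 4

Derivation:
Step 1: union(0, 3) -> merged; set of 0 now {0, 3}
Step 2: union(0, 4) -> merged; set of 0 now {0, 3, 4}
Step 3: find(5) -> no change; set of 5 is {5}
Step 4: union(2, 4) -> merged; set of 2 now {0, 2, 3, 4}
Step 5: union(1, 3) -> merged; set of 1 now {0, 1, 2, 3, 4}
Step 6: union(4, 2) -> already same set; set of 4 now {0, 1, 2, 3, 4}
Step 7: union(1, 3) -> already same set; set of 1 now {0, 1, 2, 3, 4}
Step 8: union(2, 0) -> already same set; set of 2 now {0, 1, 2, 3, 4}
Step 9: union(1, 3) -> already same set; set of 1 now {0, 1, 2, 3, 4}
Step 10: union(1, 3) -> already same set; set of 1 now {0, 1, 2, 3, 4}
Step 11: union(3, 1) -> already same set; set of 3 now {0, 1, 2, 3, 4}
Step 12: union(3, 4) -> already same set; set of 3 now {0, 1, 2, 3, 4}
Step 13: union(2, 0) -> already same set; set of 2 now {0, 1, 2, 3, 4}
Component of 2: {0, 1, 2, 3, 4}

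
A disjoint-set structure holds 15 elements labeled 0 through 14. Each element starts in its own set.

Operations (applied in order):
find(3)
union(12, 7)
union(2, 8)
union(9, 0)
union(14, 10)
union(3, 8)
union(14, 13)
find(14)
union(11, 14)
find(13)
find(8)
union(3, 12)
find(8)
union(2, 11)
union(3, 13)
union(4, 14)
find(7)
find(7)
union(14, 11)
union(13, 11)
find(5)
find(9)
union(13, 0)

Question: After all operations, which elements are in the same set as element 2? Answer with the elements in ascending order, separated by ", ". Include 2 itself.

Answer: 0, 2, 3, 4, 7, 8, 9, 10, 11, 12, 13, 14

Derivation:
Step 1: find(3) -> no change; set of 3 is {3}
Step 2: union(12, 7) -> merged; set of 12 now {7, 12}
Step 3: union(2, 8) -> merged; set of 2 now {2, 8}
Step 4: union(9, 0) -> merged; set of 9 now {0, 9}
Step 5: union(14, 10) -> merged; set of 14 now {10, 14}
Step 6: union(3, 8) -> merged; set of 3 now {2, 3, 8}
Step 7: union(14, 13) -> merged; set of 14 now {10, 13, 14}
Step 8: find(14) -> no change; set of 14 is {10, 13, 14}
Step 9: union(11, 14) -> merged; set of 11 now {10, 11, 13, 14}
Step 10: find(13) -> no change; set of 13 is {10, 11, 13, 14}
Step 11: find(8) -> no change; set of 8 is {2, 3, 8}
Step 12: union(3, 12) -> merged; set of 3 now {2, 3, 7, 8, 12}
Step 13: find(8) -> no change; set of 8 is {2, 3, 7, 8, 12}
Step 14: union(2, 11) -> merged; set of 2 now {2, 3, 7, 8, 10, 11, 12, 13, 14}
Step 15: union(3, 13) -> already same set; set of 3 now {2, 3, 7, 8, 10, 11, 12, 13, 14}
Step 16: union(4, 14) -> merged; set of 4 now {2, 3, 4, 7, 8, 10, 11, 12, 13, 14}
Step 17: find(7) -> no change; set of 7 is {2, 3, 4, 7, 8, 10, 11, 12, 13, 14}
Step 18: find(7) -> no change; set of 7 is {2, 3, 4, 7, 8, 10, 11, 12, 13, 14}
Step 19: union(14, 11) -> already same set; set of 14 now {2, 3, 4, 7, 8, 10, 11, 12, 13, 14}
Step 20: union(13, 11) -> already same set; set of 13 now {2, 3, 4, 7, 8, 10, 11, 12, 13, 14}
Step 21: find(5) -> no change; set of 5 is {5}
Step 22: find(9) -> no change; set of 9 is {0, 9}
Step 23: union(13, 0) -> merged; set of 13 now {0, 2, 3, 4, 7, 8, 9, 10, 11, 12, 13, 14}
Component of 2: {0, 2, 3, 4, 7, 8, 9, 10, 11, 12, 13, 14}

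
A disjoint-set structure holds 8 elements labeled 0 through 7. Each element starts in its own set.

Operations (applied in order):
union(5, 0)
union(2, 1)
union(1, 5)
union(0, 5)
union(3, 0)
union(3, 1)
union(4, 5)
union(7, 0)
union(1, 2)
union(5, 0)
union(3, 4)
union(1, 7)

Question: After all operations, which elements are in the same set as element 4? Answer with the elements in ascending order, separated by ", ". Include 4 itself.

Step 1: union(5, 0) -> merged; set of 5 now {0, 5}
Step 2: union(2, 1) -> merged; set of 2 now {1, 2}
Step 3: union(1, 5) -> merged; set of 1 now {0, 1, 2, 5}
Step 4: union(0, 5) -> already same set; set of 0 now {0, 1, 2, 5}
Step 5: union(3, 0) -> merged; set of 3 now {0, 1, 2, 3, 5}
Step 6: union(3, 1) -> already same set; set of 3 now {0, 1, 2, 3, 5}
Step 7: union(4, 5) -> merged; set of 4 now {0, 1, 2, 3, 4, 5}
Step 8: union(7, 0) -> merged; set of 7 now {0, 1, 2, 3, 4, 5, 7}
Step 9: union(1, 2) -> already same set; set of 1 now {0, 1, 2, 3, 4, 5, 7}
Step 10: union(5, 0) -> already same set; set of 5 now {0, 1, 2, 3, 4, 5, 7}
Step 11: union(3, 4) -> already same set; set of 3 now {0, 1, 2, 3, 4, 5, 7}
Step 12: union(1, 7) -> already same set; set of 1 now {0, 1, 2, 3, 4, 5, 7}
Component of 4: {0, 1, 2, 3, 4, 5, 7}

Answer: 0, 1, 2, 3, 4, 5, 7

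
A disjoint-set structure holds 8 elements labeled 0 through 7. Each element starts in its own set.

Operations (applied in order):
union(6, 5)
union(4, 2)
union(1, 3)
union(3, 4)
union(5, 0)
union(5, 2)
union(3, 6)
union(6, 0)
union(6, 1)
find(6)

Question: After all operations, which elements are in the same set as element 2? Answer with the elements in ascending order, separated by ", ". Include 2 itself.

Answer: 0, 1, 2, 3, 4, 5, 6

Derivation:
Step 1: union(6, 5) -> merged; set of 6 now {5, 6}
Step 2: union(4, 2) -> merged; set of 4 now {2, 4}
Step 3: union(1, 3) -> merged; set of 1 now {1, 3}
Step 4: union(3, 4) -> merged; set of 3 now {1, 2, 3, 4}
Step 5: union(5, 0) -> merged; set of 5 now {0, 5, 6}
Step 6: union(5, 2) -> merged; set of 5 now {0, 1, 2, 3, 4, 5, 6}
Step 7: union(3, 6) -> already same set; set of 3 now {0, 1, 2, 3, 4, 5, 6}
Step 8: union(6, 0) -> already same set; set of 6 now {0, 1, 2, 3, 4, 5, 6}
Step 9: union(6, 1) -> already same set; set of 6 now {0, 1, 2, 3, 4, 5, 6}
Step 10: find(6) -> no change; set of 6 is {0, 1, 2, 3, 4, 5, 6}
Component of 2: {0, 1, 2, 3, 4, 5, 6}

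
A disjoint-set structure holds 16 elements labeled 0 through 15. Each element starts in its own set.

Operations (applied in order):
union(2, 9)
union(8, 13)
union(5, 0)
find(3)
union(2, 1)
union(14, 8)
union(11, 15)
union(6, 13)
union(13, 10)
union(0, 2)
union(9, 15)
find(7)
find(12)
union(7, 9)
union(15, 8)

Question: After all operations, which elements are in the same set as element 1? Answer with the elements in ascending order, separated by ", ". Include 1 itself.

Answer: 0, 1, 2, 5, 6, 7, 8, 9, 10, 11, 13, 14, 15

Derivation:
Step 1: union(2, 9) -> merged; set of 2 now {2, 9}
Step 2: union(8, 13) -> merged; set of 8 now {8, 13}
Step 3: union(5, 0) -> merged; set of 5 now {0, 5}
Step 4: find(3) -> no change; set of 3 is {3}
Step 5: union(2, 1) -> merged; set of 2 now {1, 2, 9}
Step 6: union(14, 8) -> merged; set of 14 now {8, 13, 14}
Step 7: union(11, 15) -> merged; set of 11 now {11, 15}
Step 8: union(6, 13) -> merged; set of 6 now {6, 8, 13, 14}
Step 9: union(13, 10) -> merged; set of 13 now {6, 8, 10, 13, 14}
Step 10: union(0, 2) -> merged; set of 0 now {0, 1, 2, 5, 9}
Step 11: union(9, 15) -> merged; set of 9 now {0, 1, 2, 5, 9, 11, 15}
Step 12: find(7) -> no change; set of 7 is {7}
Step 13: find(12) -> no change; set of 12 is {12}
Step 14: union(7, 9) -> merged; set of 7 now {0, 1, 2, 5, 7, 9, 11, 15}
Step 15: union(15, 8) -> merged; set of 15 now {0, 1, 2, 5, 6, 7, 8, 9, 10, 11, 13, 14, 15}
Component of 1: {0, 1, 2, 5, 6, 7, 8, 9, 10, 11, 13, 14, 15}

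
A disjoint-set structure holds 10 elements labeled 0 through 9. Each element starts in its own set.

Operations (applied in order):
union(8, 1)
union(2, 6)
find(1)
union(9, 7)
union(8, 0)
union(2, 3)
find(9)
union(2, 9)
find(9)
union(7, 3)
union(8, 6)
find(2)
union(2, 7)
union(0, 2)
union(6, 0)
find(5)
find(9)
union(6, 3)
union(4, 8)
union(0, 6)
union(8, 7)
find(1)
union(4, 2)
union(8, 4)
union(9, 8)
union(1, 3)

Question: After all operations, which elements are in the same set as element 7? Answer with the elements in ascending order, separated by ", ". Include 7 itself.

Step 1: union(8, 1) -> merged; set of 8 now {1, 8}
Step 2: union(2, 6) -> merged; set of 2 now {2, 6}
Step 3: find(1) -> no change; set of 1 is {1, 8}
Step 4: union(9, 7) -> merged; set of 9 now {7, 9}
Step 5: union(8, 0) -> merged; set of 8 now {0, 1, 8}
Step 6: union(2, 3) -> merged; set of 2 now {2, 3, 6}
Step 7: find(9) -> no change; set of 9 is {7, 9}
Step 8: union(2, 9) -> merged; set of 2 now {2, 3, 6, 7, 9}
Step 9: find(9) -> no change; set of 9 is {2, 3, 6, 7, 9}
Step 10: union(7, 3) -> already same set; set of 7 now {2, 3, 6, 7, 9}
Step 11: union(8, 6) -> merged; set of 8 now {0, 1, 2, 3, 6, 7, 8, 9}
Step 12: find(2) -> no change; set of 2 is {0, 1, 2, 3, 6, 7, 8, 9}
Step 13: union(2, 7) -> already same set; set of 2 now {0, 1, 2, 3, 6, 7, 8, 9}
Step 14: union(0, 2) -> already same set; set of 0 now {0, 1, 2, 3, 6, 7, 8, 9}
Step 15: union(6, 0) -> already same set; set of 6 now {0, 1, 2, 3, 6, 7, 8, 9}
Step 16: find(5) -> no change; set of 5 is {5}
Step 17: find(9) -> no change; set of 9 is {0, 1, 2, 3, 6, 7, 8, 9}
Step 18: union(6, 3) -> already same set; set of 6 now {0, 1, 2, 3, 6, 7, 8, 9}
Step 19: union(4, 8) -> merged; set of 4 now {0, 1, 2, 3, 4, 6, 7, 8, 9}
Step 20: union(0, 6) -> already same set; set of 0 now {0, 1, 2, 3, 4, 6, 7, 8, 9}
Step 21: union(8, 7) -> already same set; set of 8 now {0, 1, 2, 3, 4, 6, 7, 8, 9}
Step 22: find(1) -> no change; set of 1 is {0, 1, 2, 3, 4, 6, 7, 8, 9}
Step 23: union(4, 2) -> already same set; set of 4 now {0, 1, 2, 3, 4, 6, 7, 8, 9}
Step 24: union(8, 4) -> already same set; set of 8 now {0, 1, 2, 3, 4, 6, 7, 8, 9}
Step 25: union(9, 8) -> already same set; set of 9 now {0, 1, 2, 3, 4, 6, 7, 8, 9}
Step 26: union(1, 3) -> already same set; set of 1 now {0, 1, 2, 3, 4, 6, 7, 8, 9}
Component of 7: {0, 1, 2, 3, 4, 6, 7, 8, 9}

Answer: 0, 1, 2, 3, 4, 6, 7, 8, 9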